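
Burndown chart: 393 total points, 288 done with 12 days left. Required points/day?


Formula: Required rate = Remaining points / Days left
Remaining = 393 - 288 = 105 points
Required rate = 105 / 12 = 8.75 points/day

8.75 points/day


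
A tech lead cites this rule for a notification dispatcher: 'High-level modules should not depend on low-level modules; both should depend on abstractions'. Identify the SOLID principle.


This describes the Dependency Inversion Principle (DIP)

Dependency Inversion Principle (DIP)


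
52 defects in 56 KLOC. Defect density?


Defect density = defects / KLOC
Defect density = 52 / 56
Defect density = 0.929 defects/KLOC

0.929 defects/KLOC


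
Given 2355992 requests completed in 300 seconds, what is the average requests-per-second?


Formula: throughput = requests / seconds
throughput = 2355992 / 300
throughput = 7853.31 requests/second

7853.31 requests/second


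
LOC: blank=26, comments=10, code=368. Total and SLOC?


Total LOC = blank + comment + code
Total LOC = 26 + 10 + 368 = 404
SLOC (source only) = code = 368

Total LOC: 404, SLOC: 368


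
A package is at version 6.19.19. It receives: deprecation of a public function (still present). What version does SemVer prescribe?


Current: 6.19.19
Change category: 'deprecation of a public function (still present)' → minor bump
SemVer rule: minor bump → increment MINOR, reset PATCH to 0 (MAJOR unchanged)
New: 6.20.0

6.20.0


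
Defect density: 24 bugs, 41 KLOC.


Defect density = defects / KLOC
Defect density = 24 / 41
Defect density = 0.585 defects/KLOC

0.585 defects/KLOC


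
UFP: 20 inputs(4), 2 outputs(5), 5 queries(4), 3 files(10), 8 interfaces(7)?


UFP = EI*4 + EO*5 + EQ*4 + ILF*10 + EIF*7
UFP = 20*4 + 2*5 + 5*4 + 3*10 + 8*7
UFP = 80 + 10 + 20 + 30 + 56
UFP = 196

196


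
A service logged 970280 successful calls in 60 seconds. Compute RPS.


Formula: throughput = requests / seconds
throughput = 970280 / 60
throughput = 16171.33 requests/second

16171.33 requests/second


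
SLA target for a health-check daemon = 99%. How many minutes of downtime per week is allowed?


Formula: allowed downtime = period * (100 - SLA) / 100
Period (week) = 10080 minutes
Unavailability fraction = (100 - 99.0) / 100
Allowed downtime = 10080 * (100 - 99.0) / 100
Allowed downtime = 100.8 minutes

100.8 minutes


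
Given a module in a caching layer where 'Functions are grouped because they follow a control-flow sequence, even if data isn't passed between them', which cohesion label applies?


Reasoning: Grouped by order of execution within a routine, not by data flow
Type: Procedural cohesion

Procedural cohesion


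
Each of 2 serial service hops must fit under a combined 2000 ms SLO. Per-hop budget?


Formula: per_stage = total_budget / stages
per_stage = 2000 / 2
per_stage = 1000.0 ms

1000.0 ms


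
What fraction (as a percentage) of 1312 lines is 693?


Coverage = covered / total * 100
Coverage = 693 / 1312 * 100
Coverage = 52.82%

52.82%


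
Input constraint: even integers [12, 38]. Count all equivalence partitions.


Constraint: even integers in [12, 38]
Class 1: x < 12 — out-of-range invalid
Class 2: x in [12,38] but odd — wrong type invalid
Class 3: x in [12,38] and even — valid
Class 4: x > 38 — out-of-range invalid
Total equivalence classes: 4

4 equivalence classes


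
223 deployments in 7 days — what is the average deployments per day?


Formula: deployments per day = releases / days
= 223 / 7
= 31.857 deploys/day
(equivalently, 223.0 deploys/week)

31.857 deploys/day


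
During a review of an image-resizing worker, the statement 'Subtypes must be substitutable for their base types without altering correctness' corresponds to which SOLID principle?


This describes the Liskov Substitution Principle (LSP)

Liskov Substitution Principle (LSP)


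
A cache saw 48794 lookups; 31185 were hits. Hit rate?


Formula: hit rate = hits / (hits + misses) * 100
hit rate = 31185 / (31185 + 17609) * 100
hit rate = 31185 / 48794 * 100
hit rate = 63.91%

63.91%


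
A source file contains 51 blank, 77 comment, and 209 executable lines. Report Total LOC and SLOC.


Total LOC = blank + comment + code
Total LOC = 51 + 77 + 209 = 337
SLOC (source only) = code = 209

Total LOC: 337, SLOC: 209


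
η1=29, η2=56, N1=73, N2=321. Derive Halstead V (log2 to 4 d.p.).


Formula: V = N * log2(η), where N = N1 + N2 and η = η1 + η2
η = 29 + 56 = 85
N = 73 + 321 = 394
log2(85) ≈ 6.4094
V = 394 * 6.4094 = 2525.30

2525.30


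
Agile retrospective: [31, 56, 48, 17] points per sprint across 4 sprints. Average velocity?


Formula: Avg velocity = Total points / Number of sprints
Points: [31, 56, 48, 17]
Sum = 31 + 56 + 48 + 17 = 152
Avg velocity = 152 / 4 = 38.0 points/sprint

38.0 points/sprint


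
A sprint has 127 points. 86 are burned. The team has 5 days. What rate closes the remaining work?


Formula: Required rate = Remaining points / Days left
Remaining = 127 - 86 = 41 points
Required rate = 41 / 5 = 8.2 points/day

8.2 points/day


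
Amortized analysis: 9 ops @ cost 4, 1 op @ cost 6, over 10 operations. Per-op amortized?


Formula: Amortized cost = Total cost / Operations
Total cost = (9 * 4) + (1 * 6)
Total cost = 36 + 6 = 42
Amortized = 42 / 10 = 4.2

4.2


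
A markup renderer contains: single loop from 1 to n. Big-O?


Reasoning: one pass through n items
Complexity: O(n)

O(n)


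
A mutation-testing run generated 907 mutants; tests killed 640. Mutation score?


Mutation score = killed / total * 100
Mutation score = 640 / 907 * 100
Mutation score = 70.56%

70.56%


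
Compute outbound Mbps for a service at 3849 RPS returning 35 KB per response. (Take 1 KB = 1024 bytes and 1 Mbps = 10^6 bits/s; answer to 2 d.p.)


Formula: Mbps = payload_bytes * RPS * 8 / 1e6
Payload per request = 35 KB = 35 * 1024 = 35840 bytes
Total bytes/sec = 35840 * 3849 = 137948160
Total bits/sec = 137948160 * 8 = 1103585280
Mbps = 1103585280 / 1e6 = 1103.59

1103.59 Mbps


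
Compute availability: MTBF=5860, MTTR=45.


Availability = MTBF / (MTBF + MTTR)
Availability = 5860 / (5860 + 45)
Availability = 5860 / 5905
Availability = 99.2379%

99.2379%


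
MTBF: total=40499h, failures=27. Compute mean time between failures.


Formula: MTBF = Total operating time / Number of failures
MTBF = 40499 / 27
MTBF = 1499.96 hours

1499.96 hours


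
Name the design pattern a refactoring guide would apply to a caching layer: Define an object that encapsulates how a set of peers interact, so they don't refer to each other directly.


This matches the Mediator pattern

Mediator


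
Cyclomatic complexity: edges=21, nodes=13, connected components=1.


Formula: V(G) = E - N + 2P
V(G) = 21 - 13 + 2*1
V(G) = 8 + 2
V(G) = 10

10


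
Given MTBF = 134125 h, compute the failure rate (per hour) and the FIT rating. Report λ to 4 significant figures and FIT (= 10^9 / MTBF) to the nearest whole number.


Formula: λ = 1 / MTBF; FIT = λ × 1e9 = 1e9 / MTBF
λ = 1 / 134125 ≈ 7.456e-06 failures/hour
FIT = 1e9 / 134125 ≈ 7456 failures per 1e9 hours (nearest whole number)

λ = 7.456e-06 /h, FIT = 7456


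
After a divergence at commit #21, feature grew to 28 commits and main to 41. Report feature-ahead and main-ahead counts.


Common ancestor: commit #21
feature commits after divergence: 28 - 21 = 7
main commits after divergence: 41 - 21 = 20
feature is 7 commits ahead of main
main is 20 commits ahead of feature

feature ahead: 7, main ahead: 20


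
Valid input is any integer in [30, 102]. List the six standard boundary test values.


Range: [30, 102]
Boundaries: just below min, min, min+1, max-1, max, just above max
Values: [29, 30, 31, 101, 102, 103]

[29, 30, 31, 101, 102, 103]


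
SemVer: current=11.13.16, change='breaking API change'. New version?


Current: 11.13.16
Change category: 'breaking API change' → major bump
SemVer rule: major bump → increment MAJOR, reset MINOR and PATCH to 0
New: 12.0.0

12.0.0


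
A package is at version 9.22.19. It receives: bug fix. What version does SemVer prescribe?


Current: 9.22.19
Change category: 'bug fix' → patch bump
SemVer rule: patch bump → increment PATCH (MAJOR and MINOR unchanged)
New: 9.22.20

9.22.20


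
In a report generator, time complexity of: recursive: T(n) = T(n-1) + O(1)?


Reasoning: linear recursion with constant work per frame
Complexity: O(n)

O(n)


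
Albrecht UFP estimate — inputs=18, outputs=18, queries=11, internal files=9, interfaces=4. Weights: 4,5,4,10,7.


UFP = EI*4 + EO*5 + EQ*4 + ILF*10 + EIF*7
UFP = 18*4 + 18*5 + 11*4 + 9*10 + 4*7
UFP = 72 + 90 + 44 + 90 + 28
UFP = 324

324


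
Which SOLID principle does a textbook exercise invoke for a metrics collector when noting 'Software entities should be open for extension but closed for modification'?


This describes the Open/Closed Principle (OCP)

Open/Closed Principle (OCP)


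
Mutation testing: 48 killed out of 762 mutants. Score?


Mutation score = killed / total * 100
Mutation score = 48 / 762 * 100
Mutation score = 6.3%

6.3%


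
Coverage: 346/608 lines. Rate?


Coverage = covered / total * 100
Coverage = 346 / 608 * 100
Coverage = 56.91%

56.91%


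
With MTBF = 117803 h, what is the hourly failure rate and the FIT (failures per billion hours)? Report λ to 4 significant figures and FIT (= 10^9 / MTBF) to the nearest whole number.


Formula: λ = 1 / MTBF; FIT = λ × 1e9 = 1e9 / MTBF
λ = 1 / 117803 ≈ 8.489e-06 failures/hour
FIT = 1e9 / 117803 ≈ 8489 failures per 1e9 hours (nearest whole number)

λ = 8.489e-06 /h, FIT = 8489


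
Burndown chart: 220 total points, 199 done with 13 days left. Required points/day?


Formula: Required rate = Remaining points / Days left
Remaining = 220 - 199 = 21 points
Required rate = 21 / 13 = 1.62 points/day

1.62 points/day


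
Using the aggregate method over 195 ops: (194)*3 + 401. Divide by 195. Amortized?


Formula: Amortized cost = Total cost / Operations
Total cost = (194 * 3) + (1 * 401)
Total cost = 582 + 401 = 983
Amortized = 983 / 195 = 5.041

5.041


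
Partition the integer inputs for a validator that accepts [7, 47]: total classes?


Valid range: [7, 47]
Class 1: x < 7 — invalid
Class 2: 7 ≤ x ≤ 47 — valid
Class 3: x > 47 — invalid
Total equivalence classes: 3

3 equivalence classes


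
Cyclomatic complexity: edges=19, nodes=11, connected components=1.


Formula: V(G) = E - N + 2P
V(G) = 19 - 11 + 2*1
V(G) = 8 + 2
V(G) = 10

10


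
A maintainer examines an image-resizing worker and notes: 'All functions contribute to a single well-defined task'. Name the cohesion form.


Reasoning: Best: single purpose
Type: Functional cohesion

Functional cohesion


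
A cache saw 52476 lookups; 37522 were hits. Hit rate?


Formula: hit rate = hits / (hits + misses) * 100
hit rate = 37522 / (37522 + 14954) * 100
hit rate = 37522 / 52476 * 100
hit rate = 71.5%

71.5%


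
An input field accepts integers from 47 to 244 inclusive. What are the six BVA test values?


Range: [47, 244]
Boundaries: just below min, min, min+1, max-1, max, just above max
Values: [46, 47, 48, 243, 244, 245]

[46, 47, 48, 243, 244, 245]


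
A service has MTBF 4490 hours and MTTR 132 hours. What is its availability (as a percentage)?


Availability = MTBF / (MTBF + MTTR)
Availability = 4490 / (4490 + 132)
Availability = 4490 / 4622
Availability = 97.1441%

97.1441%


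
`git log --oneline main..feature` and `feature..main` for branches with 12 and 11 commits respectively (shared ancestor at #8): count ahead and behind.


Common ancestor: commit #8
feature commits after divergence: 12 - 8 = 4
main commits after divergence: 11 - 8 = 3
feature is 4 commits ahead of main
main is 3 commits ahead of feature

feature ahead: 4, main ahead: 3


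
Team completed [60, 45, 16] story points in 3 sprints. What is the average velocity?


Formula: Avg velocity = Total points / Number of sprints
Points: [60, 45, 16]
Sum = 60 + 45 + 16 = 121
Avg velocity = 121 / 3 = 40.33 points/sprint

40.33 points/sprint


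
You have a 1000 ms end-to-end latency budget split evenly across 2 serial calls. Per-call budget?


Formula: per_stage = total_budget / stages
per_stage = 1000 / 2
per_stage = 500.0 ms

500.0 ms


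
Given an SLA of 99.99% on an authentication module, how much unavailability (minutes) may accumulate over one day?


Formula: allowed downtime = period * (100 - SLA) / 100
Period (day) = 1440 minutes
Unavailability fraction = (100 - 99.99) / 100
Allowed downtime = 1440 * (100 - 99.99) / 100
Allowed downtime = 0.144 minutes

0.144 minutes


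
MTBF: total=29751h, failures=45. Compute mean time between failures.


Formula: MTBF = Total operating time / Number of failures
MTBF = 29751 / 45
MTBF = 661.13 hours

661.13 hours


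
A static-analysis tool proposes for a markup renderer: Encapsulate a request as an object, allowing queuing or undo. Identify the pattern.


This matches the Command pattern

Command


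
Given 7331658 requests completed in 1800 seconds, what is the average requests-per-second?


Formula: throughput = requests / seconds
throughput = 7331658 / 1800
throughput = 4073.14 requests/second

4073.14 requests/second


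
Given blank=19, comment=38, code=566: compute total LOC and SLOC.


Total LOC = blank + comment + code
Total LOC = 19 + 38 + 566 = 623
SLOC (source only) = code = 566

Total LOC: 623, SLOC: 566


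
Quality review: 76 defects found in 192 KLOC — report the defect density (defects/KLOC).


Defect density = defects / KLOC
Defect density = 76 / 192
Defect density = 0.396 defects/KLOC

0.396 defects/KLOC


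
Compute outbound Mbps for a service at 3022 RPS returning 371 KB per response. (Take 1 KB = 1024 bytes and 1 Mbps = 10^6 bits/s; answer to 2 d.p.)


Formula: Mbps = payload_bytes * RPS * 8 / 1e6
Payload per request = 371 KB = 371 * 1024 = 379904 bytes
Total bytes/sec = 379904 * 3022 = 1148069888
Total bits/sec = 1148069888 * 8 = 9184559104
Mbps = 9184559104 / 1e6 = 9184.56

9184.56 Mbps


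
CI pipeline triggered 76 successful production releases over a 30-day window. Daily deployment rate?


Formula: deployments per day = releases / days
= 76 / 30
= 2.533 deploys/day
(equivalently, 17.73 deploys/week)

2.533 deploys/day


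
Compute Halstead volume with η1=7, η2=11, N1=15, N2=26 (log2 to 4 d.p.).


Formula: V = N * log2(η), where N = N1 + N2 and η = η1 + η2
η = 7 + 11 = 18
N = 15 + 26 = 41
log2(18) ≈ 4.1699
V = 41 * 4.1699 = 170.97

170.97


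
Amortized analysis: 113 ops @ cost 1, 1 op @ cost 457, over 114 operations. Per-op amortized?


Formula: Amortized cost = Total cost / Operations
Total cost = (113 * 1) + (1 * 457)
Total cost = 113 + 457 = 570
Amortized = 570 / 114 = 5.0

5.0


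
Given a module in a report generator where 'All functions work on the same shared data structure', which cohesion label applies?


Reasoning: Functions share data
Type: Communicational cohesion

Communicational cohesion


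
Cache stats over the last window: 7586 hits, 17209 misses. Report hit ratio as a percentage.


Formula: hit rate = hits / (hits + misses) * 100
hit rate = 7586 / (7586 + 17209) * 100
hit rate = 7586 / 24795 * 100
hit rate = 30.59%

30.59%


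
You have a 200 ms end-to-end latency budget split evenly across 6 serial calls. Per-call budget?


Formula: per_stage = total_budget / stages
per_stage = 200 / 6
per_stage = 33.33 ms

33.33 ms


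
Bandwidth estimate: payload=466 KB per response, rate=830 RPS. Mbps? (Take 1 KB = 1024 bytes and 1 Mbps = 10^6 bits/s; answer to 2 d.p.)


Formula: Mbps = payload_bytes * RPS * 8 / 1e6
Payload per request = 466 KB = 466 * 1024 = 477184 bytes
Total bytes/sec = 477184 * 830 = 396062720
Total bits/sec = 396062720 * 8 = 3168501760
Mbps = 3168501760 / 1e6 = 3168.5

3168.5 Mbps


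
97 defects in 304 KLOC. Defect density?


Defect density = defects / KLOC
Defect density = 97 / 304
Defect density = 0.319 defects/KLOC

0.319 defects/KLOC


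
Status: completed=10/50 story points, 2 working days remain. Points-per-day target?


Formula: Required rate = Remaining points / Days left
Remaining = 50 - 10 = 40 points
Required rate = 40 / 2 = 20.0 points/day

20.0 points/day


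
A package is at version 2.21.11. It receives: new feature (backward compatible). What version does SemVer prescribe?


Current: 2.21.11
Change category: 'new feature (backward compatible)' → minor bump
SemVer rule: minor bump → increment MINOR, reset PATCH to 0 (MAJOR unchanged)
New: 2.22.0

2.22.0


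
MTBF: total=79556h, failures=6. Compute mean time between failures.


Formula: MTBF = Total operating time / Number of failures
MTBF = 79556 / 6
MTBF = 13259.33 hours

13259.33 hours


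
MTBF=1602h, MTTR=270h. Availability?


Availability = MTBF / (MTBF + MTTR)
Availability = 1602 / (1602 + 270)
Availability = 1602 / 1872
Availability = 85.5769%

85.5769%


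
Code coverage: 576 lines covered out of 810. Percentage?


Coverage = covered / total * 100
Coverage = 576 / 810 * 100
Coverage = 71.11%

71.11%


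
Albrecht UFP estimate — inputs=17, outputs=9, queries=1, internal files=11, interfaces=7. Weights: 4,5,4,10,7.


UFP = EI*4 + EO*5 + EQ*4 + ILF*10 + EIF*7
UFP = 17*4 + 9*5 + 1*4 + 11*10 + 7*7
UFP = 68 + 45 + 4 + 110 + 49
UFP = 276

276


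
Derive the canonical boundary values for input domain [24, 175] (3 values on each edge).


Range: [24, 175]
Boundaries: just below min, min, min+1, max-1, max, just above max
Values: [23, 24, 25, 174, 175, 176]

[23, 24, 25, 174, 175, 176]


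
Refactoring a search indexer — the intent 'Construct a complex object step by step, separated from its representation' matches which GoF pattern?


This matches the Builder pattern

Builder


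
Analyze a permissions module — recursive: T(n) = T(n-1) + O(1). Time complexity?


Reasoning: linear recursion with constant work per frame
Complexity: O(n)

O(n)


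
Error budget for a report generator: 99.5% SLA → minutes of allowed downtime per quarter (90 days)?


Formula: allowed downtime = period * (100 - SLA) / 100
Period (quarter (90 days)) = 129600 minutes
Unavailability fraction = (100 - 99.5) / 100
Allowed downtime = 129600 * (100 - 99.5) / 100
Allowed downtime = 648.0 minutes

648.0 minutes


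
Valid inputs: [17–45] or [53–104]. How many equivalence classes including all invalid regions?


Valid ranges: [17,45] and [53,104]
Class 1: x < 17 — invalid
Class 2: 17 ≤ x ≤ 45 — valid
Class 3: 45 < x < 53 — invalid (gap between ranges)
Class 4: 53 ≤ x ≤ 104 — valid
Class 5: x > 104 — invalid
Total equivalence classes: 5

5 equivalence classes


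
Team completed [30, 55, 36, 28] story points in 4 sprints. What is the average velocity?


Formula: Avg velocity = Total points / Number of sprints
Points: [30, 55, 36, 28]
Sum = 30 + 55 + 36 + 28 = 149
Avg velocity = 149 / 4 = 37.25 points/sprint

37.25 points/sprint


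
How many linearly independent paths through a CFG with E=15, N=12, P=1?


Formula: V(G) = E - N + 2P
V(G) = 15 - 12 + 2*1
V(G) = 3 + 2
V(G) = 5

5


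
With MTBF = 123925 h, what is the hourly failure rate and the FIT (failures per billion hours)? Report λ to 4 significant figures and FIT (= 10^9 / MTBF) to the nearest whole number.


Formula: λ = 1 / MTBF; FIT = λ × 1e9 = 1e9 / MTBF
λ = 1 / 123925 ≈ 8.069e-06 failures/hour
FIT = 1e9 / 123925 ≈ 8069 failures per 1e9 hours (nearest whole number)

λ = 8.069e-06 /h, FIT = 8069


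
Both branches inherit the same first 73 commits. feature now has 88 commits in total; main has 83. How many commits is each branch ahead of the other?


Common ancestor: commit #73
feature commits after divergence: 88 - 73 = 15
main commits after divergence: 83 - 73 = 10
feature is 15 commits ahead of main
main is 10 commits ahead of feature

feature ahead: 15, main ahead: 10


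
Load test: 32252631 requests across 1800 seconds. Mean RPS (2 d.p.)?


Formula: throughput = requests / seconds
throughput = 32252631 / 1800
throughput = 17918.13 requests/second

17918.13 requests/second


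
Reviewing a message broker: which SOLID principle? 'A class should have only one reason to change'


This describes the Single Responsibility Principle (SRP)

Single Responsibility Principle (SRP)


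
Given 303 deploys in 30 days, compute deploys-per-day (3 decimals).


Formula: deployments per day = releases / days
= 303 / 30
= 10.1 deploys/day
(equivalently, 70.7 deploys/week)

10.1 deploys/day


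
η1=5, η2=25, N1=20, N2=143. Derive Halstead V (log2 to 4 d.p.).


Formula: V = N * log2(η), where N = N1 + N2 and η = η1 + η2
η = 5 + 25 = 30
N = 20 + 143 = 163
log2(30) ≈ 4.9069
V = 163 * 4.9069 = 799.82

799.82


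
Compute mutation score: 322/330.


Mutation score = killed / total * 100
Mutation score = 322 / 330 * 100
Mutation score = 97.58%

97.58%


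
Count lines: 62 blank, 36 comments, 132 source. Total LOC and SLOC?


Total LOC = blank + comment + code
Total LOC = 62 + 36 + 132 = 230
SLOC (source only) = code = 132

Total LOC: 230, SLOC: 132


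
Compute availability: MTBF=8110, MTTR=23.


Availability = MTBF / (MTBF + MTTR)
Availability = 8110 / (8110 + 23)
Availability = 8110 / 8133
Availability = 99.7172%

99.7172%


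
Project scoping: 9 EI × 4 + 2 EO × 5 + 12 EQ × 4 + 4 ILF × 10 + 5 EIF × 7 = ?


UFP = EI*4 + EO*5 + EQ*4 + ILF*10 + EIF*7
UFP = 9*4 + 2*5 + 12*4 + 4*10 + 5*7
UFP = 36 + 10 + 48 + 40 + 35
UFP = 169

169


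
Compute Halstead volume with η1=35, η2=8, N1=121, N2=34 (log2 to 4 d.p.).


Formula: V = N * log2(η), where N = N1 + N2 and η = η1 + η2
η = 35 + 8 = 43
N = 121 + 34 = 155
log2(43) ≈ 5.4263
V = 155 * 5.4263 = 841.08

841.08


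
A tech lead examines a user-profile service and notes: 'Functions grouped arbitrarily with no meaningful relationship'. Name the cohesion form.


Reasoning: Worst: random grouping
Type: Coincidental cohesion

Coincidental cohesion


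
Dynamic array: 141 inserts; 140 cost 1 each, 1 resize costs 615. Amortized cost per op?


Formula: Amortized cost = Total cost / Operations
Total cost = (140 * 1) + (1 * 615)
Total cost = 140 + 615 = 755
Amortized = 755 / 141 = 5.3546

5.3546


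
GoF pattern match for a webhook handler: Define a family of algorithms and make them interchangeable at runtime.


This matches the Strategy pattern

Strategy


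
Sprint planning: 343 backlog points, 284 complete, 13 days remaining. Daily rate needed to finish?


Formula: Required rate = Remaining points / Days left
Remaining = 343 - 284 = 59 points
Required rate = 59 / 13 = 4.54 points/day

4.54 points/day


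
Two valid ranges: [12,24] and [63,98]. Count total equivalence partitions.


Valid ranges: [12,24] and [63,98]
Class 1: x < 12 — invalid
Class 2: 12 ≤ x ≤ 24 — valid
Class 3: 24 < x < 63 — invalid (gap between ranges)
Class 4: 63 ≤ x ≤ 98 — valid
Class 5: x > 98 — invalid
Total equivalence classes: 5

5 equivalence classes


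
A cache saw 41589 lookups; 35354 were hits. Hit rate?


Formula: hit rate = hits / (hits + misses) * 100
hit rate = 35354 / (35354 + 6235) * 100
hit rate = 35354 / 41589 * 100
hit rate = 85.01%

85.01%


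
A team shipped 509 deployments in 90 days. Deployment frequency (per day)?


Formula: deployments per day = releases / days
= 509 / 90
= 5.656 deploys/day
(equivalently, 39.59 deploys/week)

5.656 deploys/day


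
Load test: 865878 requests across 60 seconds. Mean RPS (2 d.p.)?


Formula: throughput = requests / seconds
throughput = 865878 / 60
throughput = 14431.3 requests/second

14431.3 requests/second


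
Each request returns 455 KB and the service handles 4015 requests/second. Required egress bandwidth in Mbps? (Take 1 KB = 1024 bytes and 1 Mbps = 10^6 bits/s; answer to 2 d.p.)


Formula: Mbps = payload_bytes * RPS * 8 / 1e6
Payload per request = 455 KB = 455 * 1024 = 465920 bytes
Total bytes/sec = 465920 * 4015 = 1870668800
Total bits/sec = 1870668800 * 8 = 14965350400
Mbps = 14965350400 / 1e6 = 14965.35

14965.35 Mbps


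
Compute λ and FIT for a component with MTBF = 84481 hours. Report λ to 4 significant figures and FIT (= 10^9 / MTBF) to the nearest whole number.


Formula: λ = 1 / MTBF; FIT = λ × 1e9 = 1e9 / MTBF
λ = 1 / 84481 ≈ 1.184e-05 failures/hour
FIT = 1e9 / 84481 ≈ 11837 failures per 1e9 hours (nearest whole number)

λ = 1.184e-05 /h, FIT = 11837


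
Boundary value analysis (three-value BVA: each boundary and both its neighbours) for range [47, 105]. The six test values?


Range: [47, 105]
Boundaries: just below min, min, min+1, max-1, max, just above max
Values: [46, 47, 48, 104, 105, 106]

[46, 47, 48, 104, 105, 106]


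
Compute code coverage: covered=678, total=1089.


Coverage = covered / total * 100
Coverage = 678 / 1089 * 100
Coverage = 62.26%

62.26%


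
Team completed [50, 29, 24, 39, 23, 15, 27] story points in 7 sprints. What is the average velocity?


Formula: Avg velocity = Total points / Number of sprints
Points: [50, 29, 24, 39, 23, 15, 27]
Sum = 50 + 29 + 24 + 39 + 23 + 15 + 27 = 207
Avg velocity = 207 / 7 = 29.57 points/sprint

29.57 points/sprint


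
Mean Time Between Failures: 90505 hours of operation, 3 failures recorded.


Formula: MTBF = Total operating time / Number of failures
MTBF = 90505 / 3
MTBF = 30168.33 hours

30168.33 hours


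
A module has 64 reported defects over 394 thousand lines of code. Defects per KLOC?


Defect density = defects / KLOC
Defect density = 64 / 394
Defect density = 0.162 defects/KLOC

0.162 defects/KLOC


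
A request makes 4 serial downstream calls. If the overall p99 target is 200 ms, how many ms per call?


Formula: per_stage = total_budget / stages
per_stage = 200 / 4
per_stage = 50.0 ms

50.0 ms


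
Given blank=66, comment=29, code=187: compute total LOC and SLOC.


Total LOC = blank + comment + code
Total LOC = 66 + 29 + 187 = 282
SLOC (source only) = code = 187

Total LOC: 282, SLOC: 187


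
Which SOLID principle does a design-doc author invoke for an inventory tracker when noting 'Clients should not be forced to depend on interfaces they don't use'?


This describes the Interface Segregation Principle (ISP)

Interface Segregation Principle (ISP)


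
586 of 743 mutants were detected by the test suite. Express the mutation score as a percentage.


Mutation score = killed / total * 100
Mutation score = 586 / 743 * 100
Mutation score = 78.87%

78.87%


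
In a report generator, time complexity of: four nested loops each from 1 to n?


Reasoning: four levels of nesting
Complexity: O(n^4)

O(n^4)


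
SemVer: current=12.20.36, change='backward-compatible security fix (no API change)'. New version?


Current: 12.20.36
Change category: 'backward-compatible security fix (no API change)' → patch bump
SemVer rule: patch bump → increment PATCH (MAJOR and MINOR unchanged)
New: 12.20.37

12.20.37


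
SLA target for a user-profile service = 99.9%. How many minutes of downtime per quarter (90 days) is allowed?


Formula: allowed downtime = period * (100 - SLA) / 100
Period (quarter (90 days)) = 129600 minutes
Unavailability fraction = (100 - 99.9) / 100
Allowed downtime = 129600 * (100 - 99.9) / 100
Allowed downtime = 129.6 minutes

129.6 minutes


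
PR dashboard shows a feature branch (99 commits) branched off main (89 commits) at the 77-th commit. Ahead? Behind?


Common ancestor: commit #77
feature commits after divergence: 99 - 77 = 22
main commits after divergence: 89 - 77 = 12
feature is 22 commits ahead of main
main is 12 commits ahead of feature

feature ahead: 22, main ahead: 12


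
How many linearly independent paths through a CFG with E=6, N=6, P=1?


Formula: V(G) = E - N + 2P
V(G) = 6 - 6 + 2*1
V(G) = 0 + 2
V(G) = 2

2


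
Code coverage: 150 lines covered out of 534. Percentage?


Coverage = covered / total * 100
Coverage = 150 / 534 * 100
Coverage = 28.09%

28.09%


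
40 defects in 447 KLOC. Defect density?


Defect density = defects / KLOC
Defect density = 40 / 447
Defect density = 0.089 defects/KLOC

0.089 defects/KLOC


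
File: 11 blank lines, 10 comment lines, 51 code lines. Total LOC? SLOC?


Total LOC = blank + comment + code
Total LOC = 11 + 10 + 51 = 72
SLOC (source only) = code = 51

Total LOC: 72, SLOC: 51


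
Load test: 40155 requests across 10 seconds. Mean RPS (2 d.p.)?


Formula: throughput = requests / seconds
throughput = 40155 / 10
throughput = 4015.5 requests/second

4015.5 requests/second


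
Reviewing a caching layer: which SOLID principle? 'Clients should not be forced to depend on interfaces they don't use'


This describes the Interface Segregation Principle (ISP)

Interface Segregation Principle (ISP)


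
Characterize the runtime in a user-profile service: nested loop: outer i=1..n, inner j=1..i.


Reasoning: triangle: n(n+1)/2 ~ n^2/2
Complexity: O(n^2)

O(n^2)


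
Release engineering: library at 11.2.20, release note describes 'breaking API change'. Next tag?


Current: 11.2.20
Change category: 'breaking API change' → major bump
SemVer rule: major bump → increment MAJOR, reset MINOR and PATCH to 0
New: 12.0.0

12.0.0


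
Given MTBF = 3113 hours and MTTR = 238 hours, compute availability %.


Availability = MTBF / (MTBF + MTTR)
Availability = 3113 / (3113 + 238)
Availability = 3113 / 3351
Availability = 92.8976%

92.8976%


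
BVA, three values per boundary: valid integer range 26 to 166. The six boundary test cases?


Range: [26, 166]
Boundaries: just below min, min, min+1, max-1, max, just above max
Values: [25, 26, 27, 165, 166, 167]

[25, 26, 27, 165, 166, 167]


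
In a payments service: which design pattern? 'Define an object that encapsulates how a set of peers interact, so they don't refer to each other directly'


This matches the Mediator pattern

Mediator


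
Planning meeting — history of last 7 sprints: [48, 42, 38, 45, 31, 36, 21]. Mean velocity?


Formula: Avg velocity = Total points / Number of sprints
Points: [48, 42, 38, 45, 31, 36, 21]
Sum = 48 + 42 + 38 + 45 + 31 + 36 + 21 = 261
Avg velocity = 261 / 7 = 37.29 points/sprint

37.29 points/sprint


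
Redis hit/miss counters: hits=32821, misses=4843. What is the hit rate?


Formula: hit rate = hits / (hits + misses) * 100
hit rate = 32821 / (32821 + 4843) * 100
hit rate = 32821 / 37664 * 100
hit rate = 87.14%

87.14%


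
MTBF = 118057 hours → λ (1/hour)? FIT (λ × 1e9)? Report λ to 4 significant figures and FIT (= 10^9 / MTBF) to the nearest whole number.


Formula: λ = 1 / MTBF; FIT = λ × 1e9 = 1e9 / MTBF
λ = 1 / 118057 ≈ 8.470e-06 failures/hour
FIT = 1e9 / 118057 ≈ 8470 failures per 1e9 hours (nearest whole number)

λ = 8.470e-06 /h, FIT = 8470


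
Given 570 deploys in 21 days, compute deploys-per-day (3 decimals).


Formula: deployments per day = releases / days
= 570 / 21
= 27.143 deploys/day
(equivalently, 190.0 deploys/week)

27.143 deploys/day


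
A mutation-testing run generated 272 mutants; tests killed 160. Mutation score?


Mutation score = killed / total * 100
Mutation score = 160 / 272 * 100
Mutation score = 58.82%

58.82%


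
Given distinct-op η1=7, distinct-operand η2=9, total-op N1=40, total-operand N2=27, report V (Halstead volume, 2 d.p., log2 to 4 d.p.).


Formula: V = N * log2(η), where N = N1 + N2 and η = η1 + η2
η = 7 + 9 = 16
N = 40 + 27 = 67
log2(16) ≈ 4.0000
V = 67 * 4.0000 = 268.00

268.00


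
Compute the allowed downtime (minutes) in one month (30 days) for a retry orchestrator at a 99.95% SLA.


Formula: allowed downtime = period * (100 - SLA) / 100
Period (month (30 days)) = 43200 minutes
Unavailability fraction = (100 - 99.95) / 100
Allowed downtime = 43200 * (100 - 99.95) / 100
Allowed downtime = 21.6 minutes

21.6 minutes


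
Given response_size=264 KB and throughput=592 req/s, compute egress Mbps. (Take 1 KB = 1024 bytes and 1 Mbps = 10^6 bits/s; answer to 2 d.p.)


Formula: Mbps = payload_bytes * RPS * 8 / 1e6
Payload per request = 264 KB = 264 * 1024 = 270336 bytes
Total bytes/sec = 270336 * 592 = 160038912
Total bits/sec = 160038912 * 8 = 1280311296
Mbps = 1280311296 / 1e6 = 1280.31

1280.31 Mbps


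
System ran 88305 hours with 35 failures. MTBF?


Formula: MTBF = Total operating time / Number of failures
MTBF = 88305 / 35
MTBF = 2523.0 hours

2523.0 hours


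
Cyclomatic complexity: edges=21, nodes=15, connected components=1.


Formula: V(G) = E - N + 2P
V(G) = 21 - 15 + 2*1
V(G) = 6 + 2
V(G) = 8

8


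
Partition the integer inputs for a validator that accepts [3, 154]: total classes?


Valid range: [3, 154]
Class 1: x < 3 — invalid
Class 2: 3 ≤ x ≤ 154 — valid
Class 3: x > 154 — invalid
Total equivalence classes: 3

3 equivalence classes


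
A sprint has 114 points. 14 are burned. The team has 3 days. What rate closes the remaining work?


Formula: Required rate = Remaining points / Days left
Remaining = 114 - 14 = 100 points
Required rate = 100 / 3 = 33.33 points/day

33.33 points/day


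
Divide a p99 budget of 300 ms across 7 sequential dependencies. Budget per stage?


Formula: per_stage = total_budget / stages
per_stage = 300 / 7
per_stage = 42.86 ms

42.86 ms


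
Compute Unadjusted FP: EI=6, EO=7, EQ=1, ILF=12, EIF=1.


UFP = EI*4 + EO*5 + EQ*4 + ILF*10 + EIF*7
UFP = 6*4 + 7*5 + 1*4 + 12*10 + 1*7
UFP = 24 + 35 + 4 + 120 + 7
UFP = 190

190


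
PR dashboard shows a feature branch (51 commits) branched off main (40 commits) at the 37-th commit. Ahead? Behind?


Common ancestor: commit #37
feature commits after divergence: 51 - 37 = 14
main commits after divergence: 40 - 37 = 3
feature is 14 commits ahead of main
main is 3 commits ahead of feature

feature ahead: 14, main ahead: 3


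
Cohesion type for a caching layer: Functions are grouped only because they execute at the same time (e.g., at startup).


Reasoning: Related by timing only
Type: Temporal cohesion

Temporal cohesion


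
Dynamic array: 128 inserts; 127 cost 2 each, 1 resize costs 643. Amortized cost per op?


Formula: Amortized cost = Total cost / Operations
Total cost = (127 * 2) + (1 * 643)
Total cost = 254 + 643 = 897
Amortized = 897 / 128 = 7.0078

7.0078


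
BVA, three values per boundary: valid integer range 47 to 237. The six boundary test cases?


Range: [47, 237]
Boundaries: just below min, min, min+1, max-1, max, just above max
Values: [46, 47, 48, 236, 237, 238]

[46, 47, 48, 236, 237, 238]


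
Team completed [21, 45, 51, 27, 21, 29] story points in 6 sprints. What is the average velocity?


Formula: Avg velocity = Total points / Number of sprints
Points: [21, 45, 51, 27, 21, 29]
Sum = 21 + 45 + 51 + 27 + 21 + 29 = 194
Avg velocity = 194 / 6 = 32.33 points/sprint

32.33 points/sprint


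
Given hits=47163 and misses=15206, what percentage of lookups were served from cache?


Formula: hit rate = hits / (hits + misses) * 100
hit rate = 47163 / (47163 + 15206) * 100
hit rate = 47163 / 62369 * 100
hit rate = 75.62%

75.62%


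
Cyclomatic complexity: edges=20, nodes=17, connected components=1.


Formula: V(G) = E - N + 2P
V(G) = 20 - 17 + 2*1
V(G) = 3 + 2
V(G) = 5

5


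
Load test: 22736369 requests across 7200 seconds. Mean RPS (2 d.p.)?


Formula: throughput = requests / seconds
throughput = 22736369 / 7200
throughput = 3157.83 requests/second

3157.83 requests/second


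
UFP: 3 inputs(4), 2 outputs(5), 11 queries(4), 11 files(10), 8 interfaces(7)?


UFP = EI*4 + EO*5 + EQ*4 + ILF*10 + EIF*7
UFP = 3*4 + 2*5 + 11*4 + 11*10 + 8*7
UFP = 12 + 10 + 44 + 110 + 56
UFP = 232

232


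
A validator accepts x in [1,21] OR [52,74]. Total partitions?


Valid ranges: [1,21] and [52,74]
Class 1: x < 1 — invalid
Class 2: 1 ≤ x ≤ 21 — valid
Class 3: 21 < x < 52 — invalid (gap between ranges)
Class 4: 52 ≤ x ≤ 74 — valid
Class 5: x > 74 — invalid
Total equivalence classes: 5

5 equivalence classes


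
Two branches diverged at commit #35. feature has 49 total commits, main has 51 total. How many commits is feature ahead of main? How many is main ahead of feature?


Common ancestor: commit #35
feature commits after divergence: 49 - 35 = 14
main commits after divergence: 51 - 35 = 16
feature is 14 commits ahead of main
main is 16 commits ahead of feature

feature ahead: 14, main ahead: 16


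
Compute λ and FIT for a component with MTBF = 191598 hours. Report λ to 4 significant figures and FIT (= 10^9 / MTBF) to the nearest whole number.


Formula: λ = 1 / MTBF; FIT = λ × 1e9 = 1e9 / MTBF
λ = 1 / 191598 ≈ 5.219e-06 failures/hour
FIT = 1e9 / 191598 ≈ 5219 failures per 1e9 hours (nearest whole number)

λ = 5.219e-06 /h, FIT = 5219


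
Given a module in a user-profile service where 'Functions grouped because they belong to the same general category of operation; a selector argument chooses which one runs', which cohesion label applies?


Reasoning: Grouped by category of activity, not by data or sequence
Type: Logical cohesion

Logical cohesion


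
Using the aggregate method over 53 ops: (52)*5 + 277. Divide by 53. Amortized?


Formula: Amortized cost = Total cost / Operations
Total cost = (52 * 5) + (1 * 277)
Total cost = 260 + 277 = 537
Amortized = 537 / 53 = 10.1321

10.1321


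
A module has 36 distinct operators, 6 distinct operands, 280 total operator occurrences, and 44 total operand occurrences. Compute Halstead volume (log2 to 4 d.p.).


Formula: V = N * log2(η), where N = N1 + N2 and η = η1 + η2
η = 36 + 6 = 42
N = 280 + 44 = 324
log2(42) ≈ 5.3923
V = 324 * 5.3923 = 1747.11

1747.11


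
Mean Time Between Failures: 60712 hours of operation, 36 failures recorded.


Formula: MTBF = Total operating time / Number of failures
MTBF = 60712 / 36
MTBF = 1686.44 hours

1686.44 hours


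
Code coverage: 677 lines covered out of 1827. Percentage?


Coverage = covered / total * 100
Coverage = 677 / 1827 * 100
Coverage = 37.06%

37.06%


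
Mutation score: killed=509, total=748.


Mutation score = killed / total * 100
Mutation score = 509 / 748 * 100
Mutation score = 68.05%

68.05%


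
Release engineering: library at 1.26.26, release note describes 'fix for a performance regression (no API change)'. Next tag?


Current: 1.26.26
Change category: 'fix for a performance regression (no API change)' → patch bump
SemVer rule: patch bump → increment PATCH (MAJOR and MINOR unchanged)
New: 1.26.27

1.26.27


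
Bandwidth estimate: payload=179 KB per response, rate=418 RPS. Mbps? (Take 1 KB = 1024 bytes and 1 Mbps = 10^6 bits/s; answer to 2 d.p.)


Formula: Mbps = payload_bytes * RPS * 8 / 1e6
Payload per request = 179 KB = 179 * 1024 = 183296 bytes
Total bytes/sec = 183296 * 418 = 76617728
Total bits/sec = 76617728 * 8 = 612941824
Mbps = 612941824 / 1e6 = 612.94

612.94 Mbps


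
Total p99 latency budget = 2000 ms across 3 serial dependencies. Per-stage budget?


Formula: per_stage = total_budget / stages
per_stage = 2000 / 3
per_stage = 666.67 ms

666.67 ms


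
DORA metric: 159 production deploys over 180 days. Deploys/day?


Formula: deployments per day = releases / days
= 159 / 180
= 0.883 deploys/day
(equivalently, 6.18 deploys/week)

0.883 deploys/day


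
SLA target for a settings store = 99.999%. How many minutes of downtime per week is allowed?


Formula: allowed downtime = period * (100 - SLA) / 100
Period (week) = 10080 minutes
Unavailability fraction = (100 - 99.999) / 100
Allowed downtime = 10080 * (100 - 99.999) / 100
Allowed downtime = 0.1008 minutes

0.1008 minutes
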